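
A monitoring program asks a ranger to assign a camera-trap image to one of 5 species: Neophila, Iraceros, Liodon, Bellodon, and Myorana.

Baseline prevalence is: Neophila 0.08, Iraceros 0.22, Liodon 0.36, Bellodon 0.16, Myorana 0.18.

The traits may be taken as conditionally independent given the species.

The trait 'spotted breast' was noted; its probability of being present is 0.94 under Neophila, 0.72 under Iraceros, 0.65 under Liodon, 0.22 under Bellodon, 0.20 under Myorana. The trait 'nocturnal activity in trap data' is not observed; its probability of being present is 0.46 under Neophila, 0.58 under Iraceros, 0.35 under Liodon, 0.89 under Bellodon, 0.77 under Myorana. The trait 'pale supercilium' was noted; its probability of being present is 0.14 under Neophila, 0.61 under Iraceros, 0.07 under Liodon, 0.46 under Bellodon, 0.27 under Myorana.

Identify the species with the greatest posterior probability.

By Bayes' rule with conditional independence, the unnormalized weight for each hypothesis is prior × ∏ likelihoods (using 1 − P(present | H) for each absent trait):
  Neophila: 0.08 × 0.94 × (1 − 0.46) × 0.14 = 0.0056851
  Iraceros: 0.22 × 0.72 × (1 − 0.58) × 0.61 = 0.040582
  Liodon: 0.36 × 0.65 × (1 − 0.35) × 0.07 = 0.010647
  Bellodon: 0.16 × 0.22 × (1 − 0.89) × 0.46 = 0.0017811
  Myorana: 0.18 × 0.20 × (1 − 0.77) × 0.27 = 0.0022356
Normalizing constant Z = 0.0056851 + 0.040582 + 0.010647 + 0.0017811 + 0.0022356 = 0.060931.
P(Neophila | evidence) ≈ 0.0056851 / 0.060931 ≈ 0.093
P(Iraceros | evidence) ≈ 0.040582 / 0.060931 ≈ 0.666
P(Liodon | evidence) ≈ 0.010647 / 0.060931 ≈ 0.175
P(Bellodon | evidence) ≈ 0.0017811 / 0.060931 ≈ 0.029
P(Myorana | evidence) ≈ 0.0022356 / 0.060931 ≈ 0.037
The largest is 0.666, so Iraceros is most probable.

Iraceros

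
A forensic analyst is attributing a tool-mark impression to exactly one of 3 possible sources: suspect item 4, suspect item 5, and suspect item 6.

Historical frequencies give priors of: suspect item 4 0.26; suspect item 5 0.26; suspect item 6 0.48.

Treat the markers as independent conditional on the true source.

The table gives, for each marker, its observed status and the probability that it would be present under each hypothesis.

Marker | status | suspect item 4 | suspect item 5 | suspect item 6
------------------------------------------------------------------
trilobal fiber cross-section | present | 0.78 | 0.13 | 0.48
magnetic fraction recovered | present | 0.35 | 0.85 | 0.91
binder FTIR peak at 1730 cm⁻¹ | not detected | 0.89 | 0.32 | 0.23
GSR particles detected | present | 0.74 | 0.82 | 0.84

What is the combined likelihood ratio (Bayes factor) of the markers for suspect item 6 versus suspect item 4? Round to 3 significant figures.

Take the product of per-marker likelihoods under each hypothesis (using 1 − P(present | H) for each absent marker), then divide.
  suspect item 6: 0.48 × 0.91 × (1 − 0.23) × 0.84 = 0.28252
  suspect item 4: 0.78 × 0.35 × (1 − 0.89) × 0.74 = 0.022222
Bayes factor = 0.28252 / 0.022222 ≈ 12.7

12.7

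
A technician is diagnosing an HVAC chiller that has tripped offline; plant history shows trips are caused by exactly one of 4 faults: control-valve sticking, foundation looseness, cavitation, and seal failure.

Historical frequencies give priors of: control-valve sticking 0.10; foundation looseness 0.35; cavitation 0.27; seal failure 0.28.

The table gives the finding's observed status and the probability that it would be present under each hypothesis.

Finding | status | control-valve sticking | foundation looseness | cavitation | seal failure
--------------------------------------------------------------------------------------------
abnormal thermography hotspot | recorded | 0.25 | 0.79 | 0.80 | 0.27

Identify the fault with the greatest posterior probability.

foundation looseness

Multiply each prior by the likelihood of the finding:
  control-valve sticking: 0.10 × 0.25 = 0.025
  foundation looseness: 0.35 × 0.79 = 0.2765
  cavitation: 0.27 × 0.80 = 0.216
  seal failure: 0.28 × 0.27 = 0.0756
Normalizing constant Z = 0.025 + 0.2765 + 0.216 + 0.0756 = 0.5931.
P(control-valve sticking | evidence) ≈ 0.025 / 0.5931 ≈ 0.042
P(foundation looseness | evidence) ≈ 0.2765 / 0.5931 ≈ 0.466
P(cavitation | evidence) ≈ 0.216 / 0.5931 ≈ 0.364
P(seal failure | evidence) ≈ 0.0756 / 0.5931 ≈ 0.127
The largest is 0.466, so foundation looseness is most probable.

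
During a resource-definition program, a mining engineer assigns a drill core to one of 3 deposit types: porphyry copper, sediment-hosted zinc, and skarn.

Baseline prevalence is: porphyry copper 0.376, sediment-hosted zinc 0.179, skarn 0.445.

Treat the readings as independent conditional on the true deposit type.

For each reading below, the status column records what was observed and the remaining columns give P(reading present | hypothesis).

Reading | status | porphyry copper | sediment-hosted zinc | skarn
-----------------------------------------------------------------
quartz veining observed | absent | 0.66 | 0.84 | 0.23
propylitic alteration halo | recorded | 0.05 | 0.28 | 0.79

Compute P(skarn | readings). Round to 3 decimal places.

0.949

By Bayes' rule with conditional independence, the unnormalized weight for each hypothesis is prior × ∏ likelihoods (using 1 − P(present | H) for each absent reading):
  porphyry copper: 0.376 × (1 − 0.66) × 0.05 = 0.006392
  sediment-hosted zinc: 0.179 × (1 − 0.84) × 0.28 = 0.0080192
  skarn: 0.445 × (1 − 0.23) × 0.79 = 0.27069
The unnormalized weights sum to 0.2851.
P(skarn | evidence) = 0.27069 / 0.2851 ≈ 0.949.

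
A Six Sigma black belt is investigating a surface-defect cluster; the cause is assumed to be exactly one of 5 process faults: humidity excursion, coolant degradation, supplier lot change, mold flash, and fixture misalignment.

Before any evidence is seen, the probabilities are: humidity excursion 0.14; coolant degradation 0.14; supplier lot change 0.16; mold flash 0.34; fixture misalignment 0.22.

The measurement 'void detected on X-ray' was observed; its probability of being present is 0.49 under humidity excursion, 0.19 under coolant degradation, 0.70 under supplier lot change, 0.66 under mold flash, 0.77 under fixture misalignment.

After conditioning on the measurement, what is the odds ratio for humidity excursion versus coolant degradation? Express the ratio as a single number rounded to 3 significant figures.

The normalizing constant cancels in an odds ratio, so compute prior × likelihood for the two hypotheses only:
  humidity excursion: 0.14 × 0.49 = 0.0686
  coolant degradation: 0.14 × 0.19 = 0.0266
Odds(humidity excursion : coolant degradation) = 0.0686 / 0.0266 ≈ 2.58.

2.58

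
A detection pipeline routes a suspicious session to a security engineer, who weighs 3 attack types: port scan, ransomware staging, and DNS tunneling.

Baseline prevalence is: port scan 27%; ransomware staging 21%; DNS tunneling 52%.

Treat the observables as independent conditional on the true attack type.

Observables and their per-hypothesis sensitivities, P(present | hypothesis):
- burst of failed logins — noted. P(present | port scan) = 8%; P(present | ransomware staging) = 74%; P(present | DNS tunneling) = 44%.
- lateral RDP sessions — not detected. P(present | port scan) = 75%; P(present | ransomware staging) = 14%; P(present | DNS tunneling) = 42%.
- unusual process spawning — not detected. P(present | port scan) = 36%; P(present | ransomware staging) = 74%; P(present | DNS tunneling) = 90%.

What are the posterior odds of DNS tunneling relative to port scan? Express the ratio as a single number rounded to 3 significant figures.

3.84

The normalizing constant cancels in an odds ratio, so compute prior × likelihood for the two hypotheses only (using 1 − P(present | H) for each absent observable):
  DNS tunneling: 0.52 × 0.44 × (1 − 0.42) × (1 − 0.90) = 0.01327
  port scan: 0.27 × 0.08 × (1 − 0.75) × (1 − 0.36) = 0.003456
Posterior odds = 0.01327 / 0.003456 ≈ 3.84.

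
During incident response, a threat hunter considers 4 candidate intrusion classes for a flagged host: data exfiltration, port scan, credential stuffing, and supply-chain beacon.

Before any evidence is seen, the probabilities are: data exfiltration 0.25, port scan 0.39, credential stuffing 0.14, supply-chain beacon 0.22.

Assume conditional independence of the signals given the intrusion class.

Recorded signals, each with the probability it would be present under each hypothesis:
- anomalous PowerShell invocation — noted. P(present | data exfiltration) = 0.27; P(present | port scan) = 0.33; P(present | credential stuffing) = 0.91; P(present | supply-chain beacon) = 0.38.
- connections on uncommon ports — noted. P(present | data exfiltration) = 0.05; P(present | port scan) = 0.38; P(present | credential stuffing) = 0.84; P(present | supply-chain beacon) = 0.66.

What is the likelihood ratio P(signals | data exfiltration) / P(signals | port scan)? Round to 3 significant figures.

Take the product of per-signal likelihoods under each hypothesis, then divide.
  data exfiltration: 0.27 × 0.05 = 0.0135
  port scan: 0.33 × 0.38 = 0.1254
Bayes factor = 0.0135 / 0.1254 ≈ 0.108

0.108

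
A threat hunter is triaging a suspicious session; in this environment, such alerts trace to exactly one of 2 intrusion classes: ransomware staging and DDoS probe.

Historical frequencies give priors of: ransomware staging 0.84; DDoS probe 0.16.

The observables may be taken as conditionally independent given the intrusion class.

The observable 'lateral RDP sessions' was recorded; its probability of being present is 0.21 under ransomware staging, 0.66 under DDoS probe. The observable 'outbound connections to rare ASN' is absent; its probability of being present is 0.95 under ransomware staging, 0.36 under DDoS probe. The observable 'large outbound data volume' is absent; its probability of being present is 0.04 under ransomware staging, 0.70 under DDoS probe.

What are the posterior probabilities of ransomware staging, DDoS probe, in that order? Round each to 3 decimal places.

0.295, 0.705

For each hypothesis, the unnormalized posterior weight is prior × product of the observable likelihoods (using 1 − P(present | H) for each absent observable):
  ransomware staging: 0.84 × 0.21 × (1 − 0.95) × (1 − 0.04) = 0.0084672
  DDoS probe: 0.16 × 0.66 × (1 − 0.36) × (1 − 0.70) = 0.020275
Normalizing constant Z = 0.0084672 + 0.020275 = 0.028742.
P(ransomware staging | evidence) = 0.0084672 / 0.028742 ≈ 0.295
P(DDoS probe | evidence) = 0.020275 / 0.028742 ≈ 0.705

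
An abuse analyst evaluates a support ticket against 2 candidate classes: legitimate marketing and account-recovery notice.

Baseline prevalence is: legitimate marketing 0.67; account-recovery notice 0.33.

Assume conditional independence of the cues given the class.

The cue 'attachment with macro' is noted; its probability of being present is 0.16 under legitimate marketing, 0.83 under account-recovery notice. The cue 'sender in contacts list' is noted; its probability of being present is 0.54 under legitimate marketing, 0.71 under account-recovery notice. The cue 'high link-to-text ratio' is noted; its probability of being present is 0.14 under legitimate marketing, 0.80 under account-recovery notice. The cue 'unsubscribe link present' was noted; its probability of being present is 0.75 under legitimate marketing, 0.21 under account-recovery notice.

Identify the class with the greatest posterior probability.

account-recovery notice

Multiply each prior by the joint likelihood of the cue pattern:
  legitimate marketing: 0.67 × 0.16 × 0.54 × 0.14 × 0.75 = 0.0060782
  account-recovery notice: 0.33 × 0.83 × 0.71 × 0.80 × 0.21 = 0.032671
The unnormalized weights sum to 0.038749.
P(legitimate marketing | evidence) ≈ 0.0060782 / 0.038749 ≈ 0.157
P(account-recovery notice | evidence) ≈ 0.032671 / 0.038749 ≈ 0.843
The largest is 0.843, so account-recovery notice is most probable.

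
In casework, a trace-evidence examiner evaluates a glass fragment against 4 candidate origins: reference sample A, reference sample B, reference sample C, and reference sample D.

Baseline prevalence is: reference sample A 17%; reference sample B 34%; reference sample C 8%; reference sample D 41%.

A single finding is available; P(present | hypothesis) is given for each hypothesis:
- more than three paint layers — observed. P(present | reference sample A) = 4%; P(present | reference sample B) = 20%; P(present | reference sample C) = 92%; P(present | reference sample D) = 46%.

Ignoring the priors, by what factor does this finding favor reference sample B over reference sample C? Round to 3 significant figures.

0.217

The Bayes factor is the ratio of the two likelihoods.
  reference sample B: 0.2
  reference sample C: 0.92
Bayes factor = 0.2 / 0.92 ≈ 0.217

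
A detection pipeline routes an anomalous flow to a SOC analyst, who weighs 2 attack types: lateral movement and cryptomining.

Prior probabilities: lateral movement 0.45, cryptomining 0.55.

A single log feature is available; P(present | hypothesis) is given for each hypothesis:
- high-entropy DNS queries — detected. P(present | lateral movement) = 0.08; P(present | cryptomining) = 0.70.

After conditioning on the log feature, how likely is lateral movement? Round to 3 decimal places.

For each hypothesis, the unnormalized posterior weight is prior × likelihood:
  lateral movement: 0.45 × 0.08 = 0.036
  cryptomining: 0.55 × 0.70 = 0.385
Marginal likelihood of the evidence = 0.421.
P(lateral movement | evidence) = 0.036 / 0.421 ≈ 0.086.

0.086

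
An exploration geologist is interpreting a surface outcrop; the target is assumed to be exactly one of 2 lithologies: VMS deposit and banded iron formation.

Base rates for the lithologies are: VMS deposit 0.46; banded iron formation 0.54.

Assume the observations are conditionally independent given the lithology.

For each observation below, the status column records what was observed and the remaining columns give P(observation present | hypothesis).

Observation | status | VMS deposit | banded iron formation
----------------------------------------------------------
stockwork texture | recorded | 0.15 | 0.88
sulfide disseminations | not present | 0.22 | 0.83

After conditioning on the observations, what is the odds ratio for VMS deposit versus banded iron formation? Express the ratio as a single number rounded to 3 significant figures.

0.666

The normalizing constant cancels in an odds ratio, so compute prior × likelihood for the two hypotheses only (using 1 − P(present | H) for each absent observation):
  VMS deposit: 0.46 × 0.15 × (1 − 0.22) = 0.05382
  banded iron formation: 0.54 × 0.88 × (1 − 0.83) = 0.080784
Odds(VMS deposit : banded iron formation) = 0.05382 / 0.080784 ≈ 0.666.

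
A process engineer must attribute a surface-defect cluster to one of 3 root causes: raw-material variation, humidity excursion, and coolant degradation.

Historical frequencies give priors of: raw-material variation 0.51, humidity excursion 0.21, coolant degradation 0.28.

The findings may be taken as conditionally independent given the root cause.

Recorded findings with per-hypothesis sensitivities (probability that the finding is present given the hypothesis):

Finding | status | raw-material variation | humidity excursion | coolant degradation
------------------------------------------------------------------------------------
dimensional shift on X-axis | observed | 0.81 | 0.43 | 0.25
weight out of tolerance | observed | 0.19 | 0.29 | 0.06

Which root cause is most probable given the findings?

raw-material variation

Multiply each prior by the joint likelihood of the evidence pattern:
  raw-material variation: 0.51 × 0.81 × 0.19 = 0.078489
  humidity excursion: 0.21 × 0.43 × 0.29 = 0.026187
  coolant degradation: 0.28 × 0.25 × 0.06 = 0.0042
The unnormalized weights sum to 0.10888.
P(raw-material variation | evidence) ≈ 0.078489 / 0.10888 ≈ 0.721
P(humidity excursion | evidence) ≈ 0.026187 / 0.10888 ≈ 0.241
P(coolant degradation | evidence) ≈ 0.0042 / 0.10888 ≈ 0.039
The largest is 0.721, so raw-material variation is most probable.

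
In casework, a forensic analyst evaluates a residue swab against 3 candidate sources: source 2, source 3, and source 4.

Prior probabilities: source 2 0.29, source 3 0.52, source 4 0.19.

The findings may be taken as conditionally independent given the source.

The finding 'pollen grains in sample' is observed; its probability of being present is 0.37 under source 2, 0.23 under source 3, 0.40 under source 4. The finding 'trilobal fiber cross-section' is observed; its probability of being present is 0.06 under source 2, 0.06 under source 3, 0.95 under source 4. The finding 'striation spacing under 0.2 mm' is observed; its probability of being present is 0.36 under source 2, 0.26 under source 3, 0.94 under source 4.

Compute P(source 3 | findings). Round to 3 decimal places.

0.026

Multiply each prior by the joint likelihood of the evidence pattern:
  source 2: 0.29 × 0.37 × 0.06 × 0.36 = 0.0023177
  source 3: 0.52 × 0.23 × 0.06 × 0.26 = 0.0018658
  source 4: 0.19 × 0.40 × 0.95 × 0.94 = 0.067868
Normalizing constant Z = 0.0023177 + 0.0018658 + 0.067868 = 0.072051.
P(source 3 | evidence) = 0.0018658 / 0.072051 ≈ 0.026.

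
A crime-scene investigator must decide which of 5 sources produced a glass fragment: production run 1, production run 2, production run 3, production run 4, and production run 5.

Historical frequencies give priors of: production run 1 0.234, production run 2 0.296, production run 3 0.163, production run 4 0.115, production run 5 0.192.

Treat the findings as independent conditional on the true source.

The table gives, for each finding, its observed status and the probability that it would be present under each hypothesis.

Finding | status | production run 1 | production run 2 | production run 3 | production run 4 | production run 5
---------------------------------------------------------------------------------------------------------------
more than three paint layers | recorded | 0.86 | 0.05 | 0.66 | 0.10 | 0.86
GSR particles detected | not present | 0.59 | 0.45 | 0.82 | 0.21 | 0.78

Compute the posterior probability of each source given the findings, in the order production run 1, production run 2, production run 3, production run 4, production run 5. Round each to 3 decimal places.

0.531, 0.052, 0.125, 0.058, 0.234

Multiply each prior by the joint likelihood of the evidence pattern (using 1 − P(present | H) for each absent finding):
  production run 1: 0.234 × 0.86 × (1 − 0.59) = 0.082508
  production run 2: 0.296 × 0.05 × (1 − 0.45) = 0.00814
  production run 3: 0.163 × 0.66 × (1 − 0.82) = 0.019364
  production run 4: 0.115 × 0.10 × (1 − 0.21) = 0.009085
  production run 5: 0.192 × 0.86 × (1 − 0.78) = 0.036326
Marginal likelihood of the evidence = 0.15542.
P(production run 1 | evidence) = 0.082508 / 0.15542 ≈ 0.531
P(production run 2 | evidence) = 0.00814 / 0.15542 ≈ 0.052
P(production run 3 | evidence) = 0.019364 / 0.15542 ≈ 0.125
P(production run 4 | evidence) = 0.009085 / 0.15542 ≈ 0.058
P(production run 5 | evidence) = 0.036326 / 0.15542 ≈ 0.234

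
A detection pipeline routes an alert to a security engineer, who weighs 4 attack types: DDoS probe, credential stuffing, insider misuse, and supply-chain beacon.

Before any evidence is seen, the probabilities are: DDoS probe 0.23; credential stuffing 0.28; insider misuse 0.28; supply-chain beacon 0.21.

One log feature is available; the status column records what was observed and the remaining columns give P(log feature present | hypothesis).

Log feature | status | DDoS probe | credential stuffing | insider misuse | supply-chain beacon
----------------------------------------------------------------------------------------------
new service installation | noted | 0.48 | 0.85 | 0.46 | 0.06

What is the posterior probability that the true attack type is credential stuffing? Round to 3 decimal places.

By Bayes' rule, the unnormalized weight for each hypothesis is prior × likelihood:
  DDoS probe: 0.23 × 0.48 = 0.1104
  credential stuffing: 0.28 × 0.85 = 0.238
  insider misuse: 0.28 × 0.46 = 0.1288
  supply-chain beacon: 0.21 × 0.06 = 0.0126
Marginal likelihood of the evidence = 0.4898.
P(credential stuffing | evidence) = 0.238 / 0.4898 ≈ 0.486.

0.486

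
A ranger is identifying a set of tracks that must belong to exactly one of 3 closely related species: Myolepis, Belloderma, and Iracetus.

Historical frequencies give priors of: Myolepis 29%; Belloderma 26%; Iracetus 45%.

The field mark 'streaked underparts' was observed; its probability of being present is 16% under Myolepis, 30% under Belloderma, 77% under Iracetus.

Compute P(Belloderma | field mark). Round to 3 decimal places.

0.166

For each hypothesis, the unnormalized posterior weight is prior × likelihood:
  Myolepis: 0.29 × 0.16 = 0.0464
  Belloderma: 0.26 × 0.30 = 0.078
  Iracetus: 0.45 × 0.77 = 0.3465
Normalizing constant Z = 0.0464 + 0.078 + 0.3465 = 0.4709.
P(Belloderma | evidence) = 0.078 / 0.4709 ≈ 0.166.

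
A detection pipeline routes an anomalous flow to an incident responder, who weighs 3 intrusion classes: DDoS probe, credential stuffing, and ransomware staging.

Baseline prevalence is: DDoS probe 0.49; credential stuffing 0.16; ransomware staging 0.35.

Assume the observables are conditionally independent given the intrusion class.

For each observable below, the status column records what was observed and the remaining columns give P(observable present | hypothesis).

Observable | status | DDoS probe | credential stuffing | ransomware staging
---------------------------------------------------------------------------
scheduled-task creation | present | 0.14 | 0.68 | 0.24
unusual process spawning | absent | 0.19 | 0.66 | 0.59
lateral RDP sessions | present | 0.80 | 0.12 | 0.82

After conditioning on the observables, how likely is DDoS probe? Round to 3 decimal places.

0.576

Multiply each prior by the joint likelihood of the observable pattern (using 1 − P(present | H) for each absent observable):
  DDoS probe: 0.49 × 0.14 × (1 − 0.19) × 0.80 = 0.044453
  credential stuffing: 0.16 × 0.68 × (1 − 0.66) × 0.12 = 0.004439
  ransomware staging: 0.35 × 0.24 × (1 − 0.59) × 0.82 = 0.028241
Normalizing constant Z = 0.044453 + 0.004439 + 0.028241 = 0.077133.
P(DDoS probe | evidence) = 0.044453 / 0.077133 ≈ 0.576.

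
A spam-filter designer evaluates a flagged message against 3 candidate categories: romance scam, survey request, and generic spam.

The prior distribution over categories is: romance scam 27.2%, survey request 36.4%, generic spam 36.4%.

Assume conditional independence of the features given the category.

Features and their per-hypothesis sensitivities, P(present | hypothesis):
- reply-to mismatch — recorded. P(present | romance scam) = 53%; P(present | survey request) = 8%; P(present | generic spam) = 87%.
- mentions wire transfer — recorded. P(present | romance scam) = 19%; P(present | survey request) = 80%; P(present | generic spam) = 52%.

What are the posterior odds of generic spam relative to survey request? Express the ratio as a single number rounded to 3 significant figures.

7.07

Unnormalized posterior weight (prior times the feature likelihoods) for each of the two hypotheses:
  generic spam: 0.364 × 0.87 × 0.52 = 0.16467
  survey request: 0.364 × 0.08 × 0.80 = 0.023296
Posterior odds = 0.16467 / 0.023296 ≈ 7.07.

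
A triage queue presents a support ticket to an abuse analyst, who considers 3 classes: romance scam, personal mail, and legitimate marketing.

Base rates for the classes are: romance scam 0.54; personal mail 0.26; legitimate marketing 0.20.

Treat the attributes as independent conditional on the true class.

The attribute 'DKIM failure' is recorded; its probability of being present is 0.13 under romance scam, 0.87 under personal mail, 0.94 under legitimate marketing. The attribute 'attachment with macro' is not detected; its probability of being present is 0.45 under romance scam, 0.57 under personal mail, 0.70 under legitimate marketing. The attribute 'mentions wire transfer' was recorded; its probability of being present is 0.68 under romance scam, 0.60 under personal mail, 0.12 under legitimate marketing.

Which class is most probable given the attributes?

personal mail

By Bayes' rule with conditional independence, the unnormalized weight for each hypothesis is prior × ∏ likelihoods (using 1 − P(present | H) for each absent attribute):
  romance scam: 0.54 × 0.13 × (1 − 0.45) × 0.68 = 0.026255
  personal mail: 0.26 × 0.87 × (1 − 0.57) × 0.60 = 0.05836
  legitimate marketing: 0.20 × 0.94 × (1 − 0.70) × 0.12 = 0.006768
Normalizing constant Z = 0.026255 + 0.05836 + 0.006768 = 0.091382.
P(romance scam | evidence) ≈ 0.026255 / 0.091382 ≈ 0.287
P(personal mail | evidence) ≈ 0.05836 / 0.091382 ≈ 0.639
P(legitimate marketing | evidence) ≈ 0.006768 / 0.091382 ≈ 0.074
The largest is 0.639, so personal mail is most probable.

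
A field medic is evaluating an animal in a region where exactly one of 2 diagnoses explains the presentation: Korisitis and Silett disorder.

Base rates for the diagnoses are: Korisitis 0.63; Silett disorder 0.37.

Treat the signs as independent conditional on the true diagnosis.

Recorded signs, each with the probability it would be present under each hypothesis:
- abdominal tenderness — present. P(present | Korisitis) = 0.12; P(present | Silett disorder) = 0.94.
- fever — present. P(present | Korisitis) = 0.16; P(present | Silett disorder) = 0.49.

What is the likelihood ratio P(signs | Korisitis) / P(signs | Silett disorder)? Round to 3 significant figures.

0.0417

Take the product of per-sign likelihoods under each hypothesis, then divide.
  Korisitis: 0.12 × 0.16 = 0.0192
  Silett disorder: 0.94 × 0.49 = 0.4606
Bayes factor = 0.0192 / 0.4606 ≈ 0.0417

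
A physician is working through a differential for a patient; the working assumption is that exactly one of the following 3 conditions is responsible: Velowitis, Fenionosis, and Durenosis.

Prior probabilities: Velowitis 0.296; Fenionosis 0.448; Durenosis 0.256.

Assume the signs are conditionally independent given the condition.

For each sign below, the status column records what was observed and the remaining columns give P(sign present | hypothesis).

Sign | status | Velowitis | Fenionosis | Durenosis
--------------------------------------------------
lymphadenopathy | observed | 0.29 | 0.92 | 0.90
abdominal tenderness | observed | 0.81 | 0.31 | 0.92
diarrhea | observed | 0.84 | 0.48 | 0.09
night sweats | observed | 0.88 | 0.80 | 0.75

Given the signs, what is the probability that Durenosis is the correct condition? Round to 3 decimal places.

By Bayes' rule with conditional independence, the unnormalized weight for each hypothesis is prior × ∏ likelihoods:
  Velowitis: 0.296 × 0.29 × 0.81 × 0.84 × 0.88 = 0.051397
  Fenionosis: 0.448 × 0.92 × 0.31 × 0.48 × 0.80 = 0.049064
  Durenosis: 0.256 × 0.90 × 0.92 × 0.09 × 0.75 = 0.014308
Normalizing constant Z = 0.051397 + 0.049064 + 0.014308 = 0.11477.
P(Durenosis | evidence) = 0.014308 / 0.11477 ≈ 0.125.

0.125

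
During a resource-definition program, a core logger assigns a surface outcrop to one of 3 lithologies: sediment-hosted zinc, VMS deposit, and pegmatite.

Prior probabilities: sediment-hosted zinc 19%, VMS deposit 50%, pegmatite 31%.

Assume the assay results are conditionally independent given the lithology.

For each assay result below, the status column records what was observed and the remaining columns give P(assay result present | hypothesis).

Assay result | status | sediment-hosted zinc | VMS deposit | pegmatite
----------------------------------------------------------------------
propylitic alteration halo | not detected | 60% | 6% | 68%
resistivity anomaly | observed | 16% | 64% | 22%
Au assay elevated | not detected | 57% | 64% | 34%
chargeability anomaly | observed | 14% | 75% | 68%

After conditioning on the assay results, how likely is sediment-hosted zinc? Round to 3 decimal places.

Multiply each prior by the joint likelihood of the assay result pattern (using 1 − P(present | H) for each absent assay result):
  sediment-hosted zinc: 0.19 × (1 − 0.60) × 0.16 × (1 − 0.57) × 0.14 = 0.00073203
  VMS deposit: 0.50 × (1 − 0.06) × 0.64 × (1 − 0.64) × 0.75 = 0.081216
  pegmatite: 0.31 × (1 − 0.68) × 0.22 × (1 − 0.34) × 0.68 = 0.0097946
The unnormalized weights sum to 0.091743.
P(sediment-hosted zinc | evidence) = 0.00073203 / 0.091743 ≈ 0.008.

0.008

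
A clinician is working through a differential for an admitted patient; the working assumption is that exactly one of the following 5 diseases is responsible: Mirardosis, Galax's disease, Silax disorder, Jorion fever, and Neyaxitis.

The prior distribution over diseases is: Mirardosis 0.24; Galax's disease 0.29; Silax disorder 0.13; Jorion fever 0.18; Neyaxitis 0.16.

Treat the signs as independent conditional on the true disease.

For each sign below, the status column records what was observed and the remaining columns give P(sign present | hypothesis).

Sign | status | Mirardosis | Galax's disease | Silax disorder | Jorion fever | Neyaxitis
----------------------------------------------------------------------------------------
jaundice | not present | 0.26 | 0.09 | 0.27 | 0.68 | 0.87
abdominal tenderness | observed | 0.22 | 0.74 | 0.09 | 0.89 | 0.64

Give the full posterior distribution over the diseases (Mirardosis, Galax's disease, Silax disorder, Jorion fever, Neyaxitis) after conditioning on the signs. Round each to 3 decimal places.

By Bayes' rule with conditional independence, the unnormalized weight for each hypothesis is prior × ∏ likelihoods (using 1 − P(present | H) for each absent sign):
  Mirardosis: 0.24 × (1 − 0.26) × 0.22 = 0.039072
  Galax's disease: 0.29 × (1 − 0.09) × 0.74 = 0.19529
  Silax disorder: 0.13 × (1 − 0.27) × 0.09 = 0.008541
  Jorion fever: 0.18 × (1 − 0.68) × 0.89 = 0.051264
  Neyaxitis: 0.16 × (1 − 0.87) × 0.64 = 0.013312
The unnormalized weights sum to 0.30747.
P(Mirardosis | evidence) = 0.039072 / 0.30747 ≈ 0.127
P(Galax's disease | evidence) = 0.19529 / 0.30747 ≈ 0.635
P(Silax disorder | evidence) = 0.008541 / 0.30747 ≈ 0.028
P(Jorion fever | evidence) = 0.051264 / 0.30747 ≈ 0.167
P(Neyaxitis | evidence) = 0.013312 / 0.30747 ≈ 0.043

0.127, 0.635, 0.028, 0.167, 0.043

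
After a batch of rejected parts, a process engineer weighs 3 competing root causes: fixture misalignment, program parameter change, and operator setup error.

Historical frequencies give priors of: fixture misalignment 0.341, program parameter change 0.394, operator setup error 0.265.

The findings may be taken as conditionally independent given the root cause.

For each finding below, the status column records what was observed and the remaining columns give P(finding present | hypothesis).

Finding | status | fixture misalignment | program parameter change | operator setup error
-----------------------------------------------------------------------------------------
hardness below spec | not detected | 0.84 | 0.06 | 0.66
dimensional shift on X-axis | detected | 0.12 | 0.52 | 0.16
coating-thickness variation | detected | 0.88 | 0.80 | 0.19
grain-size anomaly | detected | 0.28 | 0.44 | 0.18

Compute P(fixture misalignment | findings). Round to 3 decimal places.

Multiply each prior by the joint likelihood of the evidence pattern (using 1 − P(present | H) for each absent finding):
  fixture misalignment: 0.341 × (1 − 0.84) × 0.12 × 0.88 × 0.28 = 0.0016132
  program parameter change: 0.394 × (1 − 0.06) × 0.52 × 0.80 × 0.44 = 0.067791
  operator setup error: 0.265 × (1 − 0.66) × 0.16 × 0.19 × 0.18 = 0.00049303
Marginal likelihood of the evidence = 0.069897.
P(fixture misalignment | evidence) = 0.0016132 / 0.069897 ≈ 0.023.

0.023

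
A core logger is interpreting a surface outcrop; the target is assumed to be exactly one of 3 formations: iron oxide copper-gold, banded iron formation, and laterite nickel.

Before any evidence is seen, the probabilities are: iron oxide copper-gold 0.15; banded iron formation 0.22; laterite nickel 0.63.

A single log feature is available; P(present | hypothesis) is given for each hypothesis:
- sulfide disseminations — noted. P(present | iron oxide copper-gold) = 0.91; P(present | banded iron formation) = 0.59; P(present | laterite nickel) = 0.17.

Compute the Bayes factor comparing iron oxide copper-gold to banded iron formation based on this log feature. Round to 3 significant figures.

1.54

The Bayes factor is the ratio of the two likelihoods.
  iron oxide copper-gold: 0.91
  banded iron formation: 0.59
Bayes factor = 0.91 / 0.59 ≈ 1.54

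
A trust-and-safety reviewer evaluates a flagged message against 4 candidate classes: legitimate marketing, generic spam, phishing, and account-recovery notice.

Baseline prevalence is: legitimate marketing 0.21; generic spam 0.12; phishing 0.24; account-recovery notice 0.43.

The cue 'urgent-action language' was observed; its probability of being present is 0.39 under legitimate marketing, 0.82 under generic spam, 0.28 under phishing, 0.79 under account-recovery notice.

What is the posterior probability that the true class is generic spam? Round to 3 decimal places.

0.168

For each hypothesis, the unnormalized posterior weight is prior × likelihood:
  legitimate marketing: 0.21 × 0.39 = 0.0819
  generic spam: 0.12 × 0.82 = 0.0984
  phishing: 0.24 × 0.28 = 0.0672
  account-recovery notice: 0.43 × 0.79 = 0.3397
Marginal likelihood of the evidence = 0.5872.
P(generic spam | evidence) = 0.0984 / 0.5872 ≈ 0.168.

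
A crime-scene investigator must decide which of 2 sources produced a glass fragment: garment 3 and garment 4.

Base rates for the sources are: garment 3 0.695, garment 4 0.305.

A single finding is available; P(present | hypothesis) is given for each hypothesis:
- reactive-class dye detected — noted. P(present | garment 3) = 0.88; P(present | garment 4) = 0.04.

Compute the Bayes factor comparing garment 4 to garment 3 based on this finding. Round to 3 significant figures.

0.0455

The Bayes factor is the ratio of the two likelihoods.
  garment 4: 0.04
  garment 3: 0.88
Bayes factor = 0.04 / 0.88 ≈ 0.0455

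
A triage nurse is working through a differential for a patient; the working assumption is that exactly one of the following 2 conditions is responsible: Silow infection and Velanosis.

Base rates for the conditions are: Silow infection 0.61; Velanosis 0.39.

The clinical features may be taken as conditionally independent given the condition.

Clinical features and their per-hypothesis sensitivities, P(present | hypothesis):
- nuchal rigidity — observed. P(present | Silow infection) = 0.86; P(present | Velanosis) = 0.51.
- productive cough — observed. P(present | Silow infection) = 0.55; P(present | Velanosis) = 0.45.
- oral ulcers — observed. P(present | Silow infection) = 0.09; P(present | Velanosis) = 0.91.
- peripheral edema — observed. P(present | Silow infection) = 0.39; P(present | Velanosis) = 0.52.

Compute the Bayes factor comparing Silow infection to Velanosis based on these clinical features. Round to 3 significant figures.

Take the product of per-clinical feature likelihoods under each hypothesis, then divide.
  Silow infection: 0.86 × 0.55 × 0.09 × 0.39 = 0.016602
  Velanosis: 0.51 × 0.45 × 0.91 × 0.52 = 0.1086
Bayes factor = 0.016602 / 0.1086 ≈ 0.153

0.153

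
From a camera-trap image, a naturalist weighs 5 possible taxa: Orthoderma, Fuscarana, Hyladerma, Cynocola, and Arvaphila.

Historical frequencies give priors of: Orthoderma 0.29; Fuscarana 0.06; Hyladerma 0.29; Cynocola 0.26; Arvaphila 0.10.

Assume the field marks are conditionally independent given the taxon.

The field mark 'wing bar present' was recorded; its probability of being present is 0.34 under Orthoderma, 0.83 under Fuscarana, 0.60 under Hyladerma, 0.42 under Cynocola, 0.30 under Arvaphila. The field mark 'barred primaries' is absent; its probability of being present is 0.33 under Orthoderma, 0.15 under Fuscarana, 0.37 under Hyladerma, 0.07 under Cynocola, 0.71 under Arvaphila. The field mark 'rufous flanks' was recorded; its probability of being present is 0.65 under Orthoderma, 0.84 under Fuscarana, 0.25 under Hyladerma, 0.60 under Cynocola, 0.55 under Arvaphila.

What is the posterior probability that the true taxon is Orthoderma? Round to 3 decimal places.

0.250

By Bayes' rule with conditional independence, the unnormalized weight for each hypothesis is prior × ∏ likelihoods (using 1 − P(present | H) for each absent field mark):
  Orthoderma: 0.29 × 0.34 × (1 − 0.33) × 0.65 = 0.04294
  Fuscarana: 0.06 × 0.83 × (1 − 0.15) × 0.84 = 0.035557
  Hyladerma: 0.29 × 0.60 × (1 − 0.37) × 0.25 = 0.027405
  Cynocola: 0.26 × 0.42 × (1 − 0.07) × 0.60 = 0.060934
  Arvaphila: 0.10 × 0.30 × (1 − 0.71) × 0.55 = 0.004785
Normalizing constant Z = 0.04294 + 0.035557 + 0.027405 + 0.060934 + 0.004785 = 0.17162.
P(Orthoderma | evidence) = 0.04294 / 0.17162 ≈ 0.250.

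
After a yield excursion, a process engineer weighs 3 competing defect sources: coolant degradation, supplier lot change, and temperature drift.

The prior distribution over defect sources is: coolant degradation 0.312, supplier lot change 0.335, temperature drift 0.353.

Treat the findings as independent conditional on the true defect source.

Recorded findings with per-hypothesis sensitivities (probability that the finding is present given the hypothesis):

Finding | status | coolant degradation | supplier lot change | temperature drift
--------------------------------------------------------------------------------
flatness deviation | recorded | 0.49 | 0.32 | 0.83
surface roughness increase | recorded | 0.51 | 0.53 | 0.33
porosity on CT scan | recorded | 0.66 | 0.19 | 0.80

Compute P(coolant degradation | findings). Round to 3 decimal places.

0.369

Multiply each prior by the joint likelihood of the evidence pattern:
  coolant degradation: 0.312 × 0.49 × 0.51 × 0.66 = 0.051459
  supplier lot change: 0.335 × 0.32 × 0.53 × 0.19 = 0.010795
  temperature drift: 0.353 × 0.83 × 0.33 × 0.80 = 0.077349
Marginal likelihood of the evidence = 0.1396.
P(coolant degradation | evidence) = 0.051459 / 0.1396 ≈ 0.369.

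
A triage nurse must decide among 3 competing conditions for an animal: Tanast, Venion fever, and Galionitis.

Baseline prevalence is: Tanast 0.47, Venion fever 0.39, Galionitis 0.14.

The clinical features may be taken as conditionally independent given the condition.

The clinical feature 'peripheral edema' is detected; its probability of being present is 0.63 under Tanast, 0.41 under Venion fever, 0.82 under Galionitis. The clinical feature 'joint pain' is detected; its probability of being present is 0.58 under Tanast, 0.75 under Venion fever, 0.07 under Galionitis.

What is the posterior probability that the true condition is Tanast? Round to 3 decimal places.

0.573

By Bayes' rule with conditional independence, the unnormalized weight for each hypothesis is prior × ∏ likelihoods:
  Tanast: 0.47 × 0.63 × 0.58 = 0.17174
  Venion fever: 0.39 × 0.41 × 0.75 = 0.11992
  Galionitis: 0.14 × 0.82 × 0.07 = 0.008036
Marginal likelihood of the evidence = 0.2997.
P(Tanast | evidence) = 0.17174 / 0.2997 ≈ 0.573.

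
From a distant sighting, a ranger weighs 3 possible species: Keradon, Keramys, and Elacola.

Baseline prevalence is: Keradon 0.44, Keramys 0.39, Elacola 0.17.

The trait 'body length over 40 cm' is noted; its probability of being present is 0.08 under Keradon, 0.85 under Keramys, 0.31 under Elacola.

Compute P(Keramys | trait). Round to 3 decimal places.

Multiply each prior by the likelihood of the trait:
  Keradon: 0.44 × 0.08 = 0.0352
  Keramys: 0.39 × 0.85 = 0.3315
  Elacola: 0.17 × 0.31 = 0.0527
The unnormalized weights sum to 0.4194.
P(Keramys | evidence) = 0.3315 / 0.4194 ≈ 0.790.

0.790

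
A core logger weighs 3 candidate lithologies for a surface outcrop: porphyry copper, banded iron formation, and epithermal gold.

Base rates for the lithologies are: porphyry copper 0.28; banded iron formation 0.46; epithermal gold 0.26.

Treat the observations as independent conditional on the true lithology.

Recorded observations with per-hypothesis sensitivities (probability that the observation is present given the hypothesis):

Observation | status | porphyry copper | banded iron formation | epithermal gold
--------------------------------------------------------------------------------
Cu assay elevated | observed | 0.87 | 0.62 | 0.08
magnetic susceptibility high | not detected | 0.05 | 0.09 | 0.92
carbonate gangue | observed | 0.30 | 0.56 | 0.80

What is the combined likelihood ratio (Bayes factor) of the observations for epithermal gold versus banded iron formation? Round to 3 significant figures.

0.0162

The Bayes factor is the ratio of the joint likelihoods of the evidence pattern under the two hypotheses (using 1 − P(present | H) for each absent observation).
  epithermal gold: 0.08 × (1 − 0.92) × 0.80 = 0.00512
  banded iron formation: 0.62 × (1 − 0.09) × 0.56 = 0.31595
Bayes factor = 0.00512 / 0.31595 ≈ 0.0162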